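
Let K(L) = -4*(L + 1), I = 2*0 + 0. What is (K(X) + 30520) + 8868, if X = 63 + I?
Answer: 39132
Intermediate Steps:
I = 0 (I = 0 + 0 = 0)
X = 63 (X = 63 + 0 = 63)
K(L) = -4 - 4*L (K(L) = -4*(1 + L) = -4 - 4*L)
(K(X) + 30520) + 8868 = ((-4 - 4*63) + 30520) + 8868 = ((-4 - 252) + 30520) + 8868 = (-256 + 30520) + 8868 = 30264 + 8868 = 39132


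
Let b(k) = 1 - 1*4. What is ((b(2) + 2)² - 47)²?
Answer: 2116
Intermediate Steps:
b(k) = -3 (b(k) = 1 - 4 = -3)
((b(2) + 2)² - 47)² = ((-3 + 2)² - 47)² = ((-1)² - 47)² = (1 - 47)² = (-46)² = 2116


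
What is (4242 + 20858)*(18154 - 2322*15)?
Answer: -418567600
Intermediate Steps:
(4242 + 20858)*(18154 - 2322*15) = 25100*(18154 - 34830) = 25100*(-16676) = -418567600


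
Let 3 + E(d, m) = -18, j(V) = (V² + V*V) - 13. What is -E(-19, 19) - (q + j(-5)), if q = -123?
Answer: 107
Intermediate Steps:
j(V) = -13 + 2*V² (j(V) = (V² + V²) - 13 = 2*V² - 13 = -13 + 2*V²)
E(d, m) = -21 (E(d, m) = -3 - 18 = -21)
-E(-19, 19) - (q + j(-5)) = -1*(-21) - (-123 + (-13 + 2*(-5)²)) = 21 - (-123 + (-13 + 2*25)) = 21 - (-123 + (-13 + 50)) = 21 - (-123 + 37) = 21 - 1*(-86) = 21 + 86 = 107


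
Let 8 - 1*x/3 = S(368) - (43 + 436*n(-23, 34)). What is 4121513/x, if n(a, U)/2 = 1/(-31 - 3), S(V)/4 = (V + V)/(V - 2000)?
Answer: 70065721/1385 ≈ 50589.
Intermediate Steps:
S(V) = 8*V/(-2000 + V) (S(V) = 4*((V + V)/(V - 2000)) = 4*((2*V)/(-2000 + V)) = 4*(2*V/(-2000 + V)) = 8*V/(-2000 + V))
n(a, U) = -1/17 (n(a, U) = 2/(-31 - 3) = 2/(-34) = 2*(-1/34) = -1/17)
x = 1385/17 (x = 24 - 3*(8*368/(-2000 + 368) - (43 + 436*(-1/17))) = 24 - 3*(8*368/(-1632) - (43 - 436/17)) = 24 - 3*(8*368*(-1/1632) - 1*295/17) = 24 - 3*(-92/51 - 295/17) = 24 - 3*(-977/51) = 24 + 977/17 = 1385/17 ≈ 81.471)
4121513/x = 4121513/(1385/17) = 4121513*(17/1385) = 70065721/1385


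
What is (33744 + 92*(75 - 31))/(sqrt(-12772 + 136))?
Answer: -18896*I*sqrt(39)/351 ≈ -336.2*I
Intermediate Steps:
(33744 + 92*(75 - 31))/(sqrt(-12772 + 136)) = (33744 + 92*44)/(sqrt(-12636)) = (33744 + 4048)/((18*I*sqrt(39))) = 37792*(-I*sqrt(39)/702) = -18896*I*sqrt(39)/351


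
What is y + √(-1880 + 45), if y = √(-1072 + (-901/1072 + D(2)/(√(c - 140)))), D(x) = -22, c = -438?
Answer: √(-22269095855 + 13431088*I*√2)/4556 + I*√1835 ≈ 0.013969 + 75.591*I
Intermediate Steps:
y = √(-1150085/1072 + 11*I*√2/17) (y = √(-1072 + (-901/1072 - 22/√(-438 - 140))) = √(-1072 + (-901*1/1072 - 22*(-I*√2/34))) = √(-1072 + (-901/1072 - 22*(-I*√2/34))) = √(-1072 + (-901/1072 - (-11)*I*√2/17)) = √(-1072 + (-901/1072 + 11*I*√2/17)) = √(-1150085/1072 + 11*I*√2/17) ≈ 0.014 + 32.754*I)
y + √(-1880 + 45) = √(-22269095855 + 13431088*I*√2)/4556 + √(-1880 + 45) = √(-22269095855 + 13431088*I*√2)/4556 + √(-1835) = √(-22269095855 + 13431088*I*√2)/4556 + I*√1835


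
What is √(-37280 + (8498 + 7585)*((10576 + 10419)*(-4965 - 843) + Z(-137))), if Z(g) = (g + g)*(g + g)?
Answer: 2*I*√489984220913 ≈ 1.4e+6*I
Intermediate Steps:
Z(g) = 4*g² (Z(g) = (2*g)*(2*g) = 4*g²)
√(-37280 + (8498 + 7585)*((10576 + 10419)*(-4965 - 843) + Z(-137))) = √(-37280 + (8498 + 7585)*((10576 + 10419)*(-4965 - 843) + 4*(-137)²)) = √(-37280 + 16083*(20995*(-5808) + 4*18769)) = √(-37280 + 16083*(-121938960 + 75076)) = √(-37280 + 16083*(-121863884)) = √(-37280 - 1959936846372) = √(-1959936883652) = 2*I*√489984220913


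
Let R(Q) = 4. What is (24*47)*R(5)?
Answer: 4512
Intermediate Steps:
(24*47)*R(5) = (24*47)*4 = 1128*4 = 4512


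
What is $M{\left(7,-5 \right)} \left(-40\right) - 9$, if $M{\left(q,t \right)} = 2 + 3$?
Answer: $-209$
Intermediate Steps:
$M{\left(q,t \right)} = 5$
$M{\left(7,-5 \right)} \left(-40\right) - 9 = 5 \left(-40\right) - 9 = -200 - 9 = -209$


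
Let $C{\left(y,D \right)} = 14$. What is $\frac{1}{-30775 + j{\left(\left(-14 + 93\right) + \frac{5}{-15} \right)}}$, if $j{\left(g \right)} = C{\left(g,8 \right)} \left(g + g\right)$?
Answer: $- \frac{3}{85717} \approx -3.4999 \cdot 10^{-5}$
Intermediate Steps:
$j{\left(g \right)} = 28 g$ ($j{\left(g \right)} = 14 \left(g + g\right) = 14 \cdot 2 g = 28 g$)
$\frac{1}{-30775 + j{\left(\left(-14 + 93\right) + \frac{5}{-15} \right)}} = \frac{1}{-30775 + 28 \left(\left(-14 + 93\right) + \frac{5}{-15}\right)} = \frac{1}{-30775 + 28 \left(79 + 5 \left(- \frac{1}{15}\right)\right)} = \frac{1}{-30775 + 28 \left(79 - \frac{1}{3}\right)} = \frac{1}{-30775 + 28 \cdot \frac{236}{3}} = \frac{1}{-30775 + \frac{6608}{3}} = \frac{1}{- \frac{85717}{3}} = - \frac{3}{85717}$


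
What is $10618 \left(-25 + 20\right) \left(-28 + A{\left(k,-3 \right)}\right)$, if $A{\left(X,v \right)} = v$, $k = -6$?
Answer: $1645790$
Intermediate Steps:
$10618 \left(-25 + 20\right) \left(-28 + A{\left(k,-3 \right)}\right) = 10618 \left(-25 + 20\right) \left(-28 - 3\right) = 10618 \left(\left(-5\right) \left(-31\right)\right) = 10618 \cdot 155 = 1645790$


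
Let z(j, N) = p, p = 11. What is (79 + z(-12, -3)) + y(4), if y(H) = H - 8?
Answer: 86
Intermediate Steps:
z(j, N) = 11
y(H) = -8 + H
(79 + z(-12, -3)) + y(4) = (79 + 11) + (-8 + 4) = 90 - 4 = 86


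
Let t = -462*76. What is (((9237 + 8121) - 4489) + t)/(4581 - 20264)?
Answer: 22243/15683 ≈ 1.4183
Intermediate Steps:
t = -35112
(((9237 + 8121) - 4489) + t)/(4581 - 20264) = (((9237 + 8121) - 4489) - 35112)/(4581 - 20264) = ((17358 - 4489) - 35112)/(-15683) = (12869 - 35112)*(-1/15683) = -22243*(-1/15683) = 22243/15683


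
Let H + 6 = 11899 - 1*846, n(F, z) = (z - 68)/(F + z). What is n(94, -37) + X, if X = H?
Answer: 209858/19 ≈ 11045.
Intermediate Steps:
n(F, z) = (-68 + z)/(F + z)
H = 11047 (H = -6 + (11899 - 1*846) = -6 + (11899 - 846) = -6 + 11053 = 11047)
X = 11047
n(94, -37) + X = (-68 - 37)/(94 - 37) + 11047 = -105/57 + 11047 = (1/57)*(-105) + 11047 = -35/19 + 11047 = 209858/19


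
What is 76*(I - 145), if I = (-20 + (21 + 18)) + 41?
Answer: -6460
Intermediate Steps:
I = 60 (I = (-20 + 39) + 41 = 19 + 41 = 60)
76*(I - 145) = 76*(60 - 145) = 76*(-85) = -6460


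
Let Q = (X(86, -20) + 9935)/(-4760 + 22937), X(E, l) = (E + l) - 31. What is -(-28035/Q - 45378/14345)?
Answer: 1462110491187/28603930 ≈ 51116.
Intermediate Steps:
X(E, l) = -31 + E + l
Q = 9970/18177 (Q = ((-31 + 86 - 20) + 9935)/(-4760 + 22937) = (35 + 9935)/18177 = 9970*(1/18177) = 9970/18177 ≈ 0.54850)
-(-28035/Q - 45378/14345) = -(-28035/9970/18177 - 45378/14345) = -(-28035*18177/9970 - 45378*1/14345) = -(-101918439/1994 - 45378/14345) = -1*(-1462110491187/28603930) = 1462110491187/28603930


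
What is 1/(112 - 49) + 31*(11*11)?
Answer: 236314/63 ≈ 3751.0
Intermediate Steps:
1/(112 - 49) + 31*(11*11) = 1/63 + 31*121 = 1/63 + 3751 = 236314/63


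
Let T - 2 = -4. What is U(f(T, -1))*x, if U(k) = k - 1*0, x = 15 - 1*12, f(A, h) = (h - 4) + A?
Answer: -21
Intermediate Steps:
T = -2 (T = 2 - 4 = -2)
f(A, h) = -4 + A + h (f(A, h) = (-4 + h) + A = -4 + A + h)
x = 3 (x = 15 - 12 = 3)
U(k) = k (U(k) = k + 0 = k)
U(f(T, -1))*x = (-4 - 2 - 1)*3 = -7*3 = -21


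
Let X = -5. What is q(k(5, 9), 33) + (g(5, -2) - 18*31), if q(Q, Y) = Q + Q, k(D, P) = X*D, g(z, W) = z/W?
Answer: -1221/2 ≈ -610.50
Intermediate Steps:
k(D, P) = -5*D
q(Q, Y) = 2*Q
q(k(5, 9), 33) + (g(5, -2) - 18*31) = 2*(-5*5) + (5/(-2) - 18*31) = 2*(-25) + (5*(-1/2) - 558) = -50 + (-5/2 - 558) = -50 - 1121/2 = -1221/2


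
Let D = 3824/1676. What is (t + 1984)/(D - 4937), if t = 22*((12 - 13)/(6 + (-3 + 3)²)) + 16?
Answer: -2509391/6202941 ≈ -0.40455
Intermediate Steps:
D = 956/419 (D = 3824*(1/1676) = 956/419 ≈ 2.2816)
t = 37/3 (t = 22*(-1/(6 + 0²)) + 16 = 22*(-1/(6 + 0)) + 16 = 22*(-1/6) + 16 = 22*(-1*⅙) + 16 = 22*(-⅙) + 16 = -11/3 + 16 = 37/3 ≈ 12.333)
(t + 1984)/(D - 4937) = (37/3 + 1984)/(956/419 - 4937) = 5989/(3*(-2067647/419)) = (5989/3)*(-419/2067647) = -2509391/6202941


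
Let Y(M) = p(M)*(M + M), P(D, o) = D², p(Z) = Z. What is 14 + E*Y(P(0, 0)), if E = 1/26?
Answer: 14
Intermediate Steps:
E = 1/26 ≈ 0.038462
Y(M) = 2*M² (Y(M) = M*(M + M) = M*(2*M) = 2*M²)
14 + E*Y(P(0, 0)) = 14 + (2*(0²)²)/26 = 14 + (2*0²)/26 = 14 + (2*0)/26 = 14 + (1/26)*0 = 14 + 0 = 14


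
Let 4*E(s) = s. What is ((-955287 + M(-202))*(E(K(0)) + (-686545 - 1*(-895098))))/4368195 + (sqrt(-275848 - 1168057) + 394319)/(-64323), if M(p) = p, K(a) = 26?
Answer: -2848838317313567/62438979330 - I*sqrt(1443905)/64323 ≈ -45626.0 - 0.018681*I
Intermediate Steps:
E(s) = s/4
((-955287 + M(-202))*(E(K(0)) + (-686545 - 1*(-895098))))/4368195 + (sqrt(-275848 - 1168057) + 394319)/(-64323) = ((-955287 - 202)*((1/4)*26 + (-686545 - 1*(-895098))))/4368195 + (sqrt(-275848 - 1168057) + 394319)/(-64323) = -955489*(13/2 + (-686545 + 895098))*(1/4368195) + (sqrt(-1443905) + 394319)*(-1/64323) = -955489*(13/2 + 208553)*(1/4368195) + (I*sqrt(1443905) + 394319)*(-1/64323) = -955489*417119/2*(1/4368195) + (394319 + I*sqrt(1443905))*(-1/64323) = -398552616191/2*1/4368195 + (-394319/64323 - I*sqrt(1443905)/64323) = -398552616191/8736390 + (-394319/64323 - I*sqrt(1443905)/64323) = -2848838317313567/62438979330 - I*sqrt(1443905)/64323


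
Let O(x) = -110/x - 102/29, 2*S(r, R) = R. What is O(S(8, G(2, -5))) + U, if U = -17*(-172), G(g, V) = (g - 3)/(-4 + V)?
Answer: 27274/29 ≈ 940.48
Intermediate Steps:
G(g, V) = (-3 + g)/(-4 + V)
U = 2924
S(r, R) = R/2
O(x) = -102/29 - 110/x (O(x) = -110/x - 102*1/29 = -110/x - 102/29 = -102/29 - 110/x)
O(S(8, G(2, -5))) + U = (-102/29 - 110*2*(-4 - 5)/(-3 + 2)) + 2924 = (-102/29 - 110/((-1/(-9))/2)) + 2924 = (-102/29 - 110/((-1/9*(-1))/2)) + 2924 = (-102/29 - 110/((1/2)*(1/9))) + 2924 = (-102/29 - 110/1/18) + 2924 = (-102/29 - 110*18) + 2924 = (-102/29 - 1980) + 2924 = -57522/29 + 2924 = 27274/29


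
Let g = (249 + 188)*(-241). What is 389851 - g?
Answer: 495168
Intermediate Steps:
g = -105317 (g = 437*(-241) = -105317)
389851 - g = 389851 - 1*(-105317) = 389851 + 105317 = 495168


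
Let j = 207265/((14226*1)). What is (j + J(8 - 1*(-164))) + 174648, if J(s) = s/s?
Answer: 2484763939/14226 ≈ 1.7466e+5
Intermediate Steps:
j = 207265/14226 ≈ 14.569
J(s) = 1
(j + J(8 - 1*(-164))) + 174648 = (207265/14226 + 1) + 174648 = 221491/14226 + 174648 = 2484763939/14226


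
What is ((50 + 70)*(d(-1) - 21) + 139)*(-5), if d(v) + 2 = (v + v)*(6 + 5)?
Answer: 26305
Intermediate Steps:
d(v) = -2 + 22*v (d(v) = -2 + (v + v)*(6 + 5) = -2 + (2*v)*11 = -2 + 22*v)
((50 + 70)*(d(-1) - 21) + 139)*(-5) = ((50 + 70)*((-2 + 22*(-1)) - 21) + 139)*(-5) = (120*((-2 - 22) - 21) + 139)*(-5) = (120*(-24 - 21) + 139)*(-5) = (120*(-45) + 139)*(-5) = (-5400 + 139)*(-5) = -5261*(-5) = 26305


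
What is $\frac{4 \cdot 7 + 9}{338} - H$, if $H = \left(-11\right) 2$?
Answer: $\frac{7473}{338} \approx 22.109$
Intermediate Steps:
$H = -22$
$\frac{4 \cdot 7 + 9}{338} - H = \frac{4 \cdot 7 + 9}{338} - -22 = \left(28 + 9\right) \frac{1}{338} + 22 = 37 \cdot \frac{1}{338} + 22 = \frac{37}{338} + 22 = \frac{7473}{338}$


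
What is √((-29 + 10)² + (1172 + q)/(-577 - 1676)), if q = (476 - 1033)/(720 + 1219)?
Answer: 8*√11943637422787/1456189 ≈ 18.986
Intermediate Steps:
q = -557/1939 ≈ -0.28726
√((-29 + 10)² + (1172 + q)/(-577 - 1676)) = √((-29 + 10)² + (1172 - 557/1939)/(-577 - 1676)) = √((-19)² + (2271951/1939)/(-2253)) = √(361 + (2271951/1939)*(-1/2253)) = √(361 - 757317/1456189) = √(524926912/1456189) = 8*√11943637422787/1456189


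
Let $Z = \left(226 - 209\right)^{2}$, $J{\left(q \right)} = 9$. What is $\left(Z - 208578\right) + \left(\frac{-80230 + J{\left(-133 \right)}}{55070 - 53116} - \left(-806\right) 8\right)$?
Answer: $- \frac{394477535}{1954} \approx -2.0188 \cdot 10^{5}$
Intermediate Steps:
$Z = 289$ ($Z = 17^{2} = 289$)
$\left(Z - 208578\right) + \left(\frac{-80230 + J{\left(-133 \right)}}{55070 - 53116} - \left(-806\right) 8\right) = \left(289 - 208578\right) + \left(\frac{-80230 + 9}{55070 - 53116} - \left(-806\right) 8\right) = -208289 - \left(-6448 + \frac{80221}{1954}\right) = -208289 + \left(\left(-80221\right) \frac{1}{1954} + 6448\right) = -208289 + \left(- \frac{80221}{1954} + 6448\right) = -208289 + \frac{12519171}{1954} = - \frac{394477535}{1954}$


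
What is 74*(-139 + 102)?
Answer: -2738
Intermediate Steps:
74*(-139 + 102) = 74*(-37) = -2738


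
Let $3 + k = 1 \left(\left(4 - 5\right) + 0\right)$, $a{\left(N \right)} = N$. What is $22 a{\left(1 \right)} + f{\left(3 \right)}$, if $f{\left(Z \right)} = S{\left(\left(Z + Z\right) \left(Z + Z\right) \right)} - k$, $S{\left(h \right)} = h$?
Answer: $62$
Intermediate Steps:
$k = -4$ ($k = -3 + 1 \left(\left(4 - 5\right) + 0\right) = -3 + 1 \left(-1 + 0\right) = -3 + 1 \left(-1\right) = -3 - 1 = -4$)
$f{\left(Z \right)} = 4 + 4 Z^{2}$ ($f{\left(Z \right)} = \left(Z + Z\right) \left(Z + Z\right) - -4 = 2 Z 2 Z + 4 = 4 Z^{2} + 4 = 4 + 4 Z^{2}$)
$22 a{\left(1 \right)} + f{\left(3 \right)} = 22 \cdot 1 + \left(4 + 4 \cdot 3^{2}\right) = 22 + \left(4 + 4 \cdot 9\right) = 22 + \left(4 + 36\right) = 22 + 40 = 62$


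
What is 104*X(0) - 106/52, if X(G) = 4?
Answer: 10763/26 ≈ 413.96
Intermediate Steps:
104*X(0) - 106/52 = 104*4 - 106/52 = 416 - 106*1/52 = 416 - 53/26 = 10763/26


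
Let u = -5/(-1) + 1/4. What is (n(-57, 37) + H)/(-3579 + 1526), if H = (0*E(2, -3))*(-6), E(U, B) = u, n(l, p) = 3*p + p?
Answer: -148/2053 ≈ -0.072090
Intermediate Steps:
n(l, p) = 4*p
u = 21/4 (u = -5*(-1) + 1*(1/4) = 5 + 1/4 = 21/4 ≈ 5.2500)
E(U, B) = 21/4
H = 0 (H = (0*(21/4))*(-6) = 0*(-6) = 0)
(n(-57, 37) + H)/(-3579 + 1526) = (4*37 + 0)/(-3579 + 1526) = (148 + 0)/(-2053) = 148*(-1/2053) = -148/2053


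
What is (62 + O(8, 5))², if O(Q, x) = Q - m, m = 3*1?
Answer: 4489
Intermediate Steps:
m = 3
O(Q, x) = -3 + Q (O(Q, x) = Q - 1*3 = Q - 3 = -3 + Q)
(62 + O(8, 5))² = (62 + (-3 + 8))² = (62 + 5)² = 67² = 4489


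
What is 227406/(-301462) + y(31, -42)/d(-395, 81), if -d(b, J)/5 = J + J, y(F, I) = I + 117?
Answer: -6893617/8139474 ≈ -0.84694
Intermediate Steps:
y(F, I) = 117 + I
d(b, J) = -10*J (d(b, J) = -5*(J + J) = -10*J)
227406/(-301462) + y(31, -42)/d(-395, 81) = 227406/(-301462) + (117 - 42)/((-10*81)) = 227406*(-1/301462) + 75/(-810) = -113703/150731 + 75*(-1/810) = -113703/150731 - 5/54 = -6893617/8139474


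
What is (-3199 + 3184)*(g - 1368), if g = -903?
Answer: 34065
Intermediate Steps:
(-3199 + 3184)*(g - 1368) = (-3199 + 3184)*(-903 - 1368) = -15*(-2271) = 34065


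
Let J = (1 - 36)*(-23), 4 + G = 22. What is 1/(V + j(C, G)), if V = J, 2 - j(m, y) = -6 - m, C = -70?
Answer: 1/743 ≈ 0.0013459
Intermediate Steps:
G = 18 (G = -4 + 22 = 18)
j(m, y) = 8 + m (j(m, y) = 2 - (-6 - m) = 2 + (6 + m) = 8 + m)
J = 805 (J = -35*(-23) = 805)
V = 805
1/(V + j(C, G)) = 1/(805 + (8 - 70)) = 1/(805 - 62) = 1/743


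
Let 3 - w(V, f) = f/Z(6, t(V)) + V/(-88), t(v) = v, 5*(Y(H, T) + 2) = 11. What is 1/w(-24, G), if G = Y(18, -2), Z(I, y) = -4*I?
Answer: 1320/3611 ≈ 0.36555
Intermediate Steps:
Y(H, T) = ⅕ (Y(H, T) = -2 + (⅕)*11 = -2 + 11/5 = ⅕)
G = ⅕ ≈ 0.20000
w(V, f) = 3 + f/24 + V/88 (w(V, f) = 3 - (f/((-4*6)) + V/(-88)) = 3 - (f/(-24) + V*(-1/88)) = 3 - (f*(-1/24) - V/88) = 3 - (-f/24 - V/88) = 3 + (f/24 + V/88) = 3 + f/24 + V/88)
1/w(-24, G) = 1/(3 + (1/24)*(⅕) + (1/88)*(-24)) = 1/(3 + 1/120 - 3/11) = 1/(3611/1320) = 1320/3611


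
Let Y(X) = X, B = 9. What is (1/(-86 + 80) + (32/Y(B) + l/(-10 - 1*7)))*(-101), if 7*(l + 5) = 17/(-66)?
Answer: -4384915/11781 ≈ -372.20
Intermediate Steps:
l = -2327/462 (l = -5 + (17/(-66))/7 = -5 + (17*(-1/66))/7 = -5 + (⅐)*(-17/66) = -5 - 17/462 = -2327/462 ≈ -5.0368)
(1/(-86 + 80) + (32/Y(B) + l/(-10 - 1*7)))*(-101) = (1/(-86 + 80) + (32/9 - 2327/(462*(-10 - 1*7))))*(-101) = (1/(-6) + (32*(⅑) - 2327/(462*(-10 - 7))))*(-101) = (-⅙ + (32/9 - 2327/462/(-17)))*(-101) = (-⅙ + (32/9 - 2327/462*(-1/17)))*(-101) = (-⅙ + (32/9 + 2327/7854))*(-101) = (-⅙ + 90757/23562)*(-101) = (43415/11781)*(-101) = -4384915/11781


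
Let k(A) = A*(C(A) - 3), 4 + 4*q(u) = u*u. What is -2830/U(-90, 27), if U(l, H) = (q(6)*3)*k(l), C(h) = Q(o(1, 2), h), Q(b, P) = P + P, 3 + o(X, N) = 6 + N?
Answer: -283/39528 ≈ -0.0071595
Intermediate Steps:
q(u) = -1 + u²/4 (q(u) = -1 + (u*u)/4 = -1 + u²/4)
o(X, N) = 3 + N (o(X, N) = -3 + (6 + N) = 3 + N)
Q(b, P) = 2*P
C(h) = 2*h
k(A) = A*(-3 + 2*A) (k(A) = A*(2*A - 3) = A*(-3 + 2*A))
U(l, H) = 24*l*(-3 + 2*l) (U(l, H) = ((-1 + (¼)*6²)*3)*(l*(-3 + 2*l)) = ((-1 + (¼)*36)*3)*(l*(-3 + 2*l)) = ((-1 + 9)*3)*(l*(-3 + 2*l)) = (8*3)*(l*(-3 + 2*l)) = 24*(l*(-3 + 2*l)) = 24*l*(-3 + 2*l))
-2830/U(-90, 27) = -2830*(-1/(2160*(-3 + 2*(-90)))) = -2830*(-1/(2160*(-3 - 180))) = -2830/(24*(-90)*(-183)) = -2830/395280 = -2830*1/395280 = -283/39528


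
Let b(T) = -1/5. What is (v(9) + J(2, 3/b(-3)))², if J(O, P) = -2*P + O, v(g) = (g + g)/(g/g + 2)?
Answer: 1444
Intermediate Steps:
b(T) = -⅕ (b(T) = -1*⅕ = -⅕)
v(g) = 2*g/3 (v(g) = (2*g)/(1 + 2) = (2*g)/3 = (2*g)*(⅓) = 2*g/3)
J(O, P) = O - 2*P
(v(9) + J(2, 3/b(-3)))² = ((⅔)*9 + (2 - 6/(-⅕)))² = (6 + (2 - 6*(-5)))² = (6 + (2 - 2*(-15)))² = (6 + (2 + 30))² = (6 + 32)² = 38² = 1444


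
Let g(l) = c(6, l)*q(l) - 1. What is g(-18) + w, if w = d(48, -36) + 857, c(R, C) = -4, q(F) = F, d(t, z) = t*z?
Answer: -800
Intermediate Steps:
g(l) = -1 - 4*l (g(l) = -4*l - 1 = -1 - 4*l)
w = -871 (w = 48*(-36) + 857 = -1728 + 857 = -871)
g(-18) + w = (-1 - 4*(-18)) - 871 = (-1 + 72) - 871 = 71 - 871 = -800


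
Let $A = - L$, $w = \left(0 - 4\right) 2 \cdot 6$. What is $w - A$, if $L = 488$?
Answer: $440$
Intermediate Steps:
$w = -48$ ($w = \left(-4\right) 2 \cdot 6 = \left(-8\right) 6 = -48$)
$A = -488$ ($A = \left(-1\right) 488 = -488$)
$w - A = -48 - -488 = -48 + 488 = 440$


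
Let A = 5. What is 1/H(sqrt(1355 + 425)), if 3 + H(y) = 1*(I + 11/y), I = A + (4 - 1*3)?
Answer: 5340/15899 - 22*sqrt(445)/15899 ≈ 0.30668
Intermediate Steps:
I = 6 (I = 5 + (4 - 1*3) = 5 + (4 - 3) = 5 + 1 = 6)
H(y) = 3 + 11/y (H(y) = -3 + 1*(6 + 11/y) = -3 + (6 + 11/y) = 3 + 11/y)
1/H(sqrt(1355 + 425)) = 1/(3 + 11/(sqrt(1355 + 425))) = 1/(3 + 11/(sqrt(1780))) = 1/(3 + 11/((2*sqrt(445)))) = 1/(3 + 11*(sqrt(445)/890)) = 1/(3 + 11*sqrt(445)/890)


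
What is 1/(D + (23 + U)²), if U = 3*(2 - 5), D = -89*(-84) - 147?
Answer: 1/7525 ≈ 0.00013289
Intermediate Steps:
D = 7329 (D = 7476 - 147 = 7329)
U = -9 (U = 3*(-3) = -9)
1/(D + (23 + U)²) = 1/(7329 + (23 - 9)²) = 1/(7329 + 14²) = 1/(7329 + 196) = 1/7525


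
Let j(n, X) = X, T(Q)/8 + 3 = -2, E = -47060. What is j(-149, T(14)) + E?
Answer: -47100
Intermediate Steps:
T(Q) = -40 (T(Q) = -24 + 8*(-2) = -24 - 16 = -40)
j(-149, T(14)) + E = -40 - 47060 = -47100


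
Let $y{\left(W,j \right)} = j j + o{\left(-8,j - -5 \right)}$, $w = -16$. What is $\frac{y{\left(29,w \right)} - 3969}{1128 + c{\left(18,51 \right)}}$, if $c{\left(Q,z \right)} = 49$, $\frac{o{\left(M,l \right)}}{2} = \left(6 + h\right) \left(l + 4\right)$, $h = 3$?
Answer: $- \frac{349}{107} \approx -3.2617$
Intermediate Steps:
$o{\left(M,l \right)} = 72 + 18 l$ ($o{\left(M,l \right)} = 2 \left(6 + 3\right) \left(l + 4\right) = 2 \cdot 9 \left(4 + l\right) = 2 \left(36 + 9 l\right) = 72 + 18 l$)
$y{\left(W,j \right)} = 162 + j^{2} + 18 j$ ($y{\left(W,j \right)} = j j + \left(72 + 18 \left(j - -5\right)\right) = j^{2} + \left(72 + 18 \left(j + 5\right)\right) = j^{2} + \left(72 + 18 \left(5 + j\right)\right) = j^{2} + \left(72 + \left(90 + 18 j\right)\right) = j^{2} + \left(162 + 18 j\right) = 162 + j^{2} + 18 j$)
$\frac{y{\left(29,w \right)} - 3969}{1128 + c{\left(18,51 \right)}} = \frac{\left(162 + \left(-16\right)^{2} + 18 \left(-16\right)\right) - 3969}{1128 + 49} = \frac{\left(162 + 256 - 288\right) - 3969}{1177} = \left(130 - 3969\right) \frac{1}{1177} = \left(-3839\right) \frac{1}{1177} = - \frac{349}{107}$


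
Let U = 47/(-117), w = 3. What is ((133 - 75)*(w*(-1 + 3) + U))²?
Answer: 1443240100/13689 ≈ 1.0543e+5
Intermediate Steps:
U = -47/117 (U = 47*(-1/117) = -47/117 ≈ -0.40171)
((133 - 75)*(w*(-1 + 3) + U))² = ((133 - 75)*(3*(-1 + 3) - 47/117))² = (58*(3*2 - 47/117))² = (58*(6 - 47/117))² = (58*(655/117))² = (37990/117)² = 1443240100/13689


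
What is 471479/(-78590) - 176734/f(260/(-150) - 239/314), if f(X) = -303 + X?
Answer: 64741261800559/113081500610 ≈ 572.52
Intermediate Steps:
471479/(-78590) - 176734/f(260/(-150) - 239/314) = 471479/(-78590) - 176734/(-303 + (260/(-150) - 239/314)) = 471479*(-1/78590) - 176734/(-303 + (260*(-1/150) - 239*1/314)) = -471479/78590 - 176734/(-303 + (-26/15 - 239/314)) = -471479/78590 - 176734/(-303 - 11749/4710) = -471479/78590 - 176734/(-1438879/4710) = -471479/78590 - 176734*(-4710/1438879) = -471479/78590 + 832417140/1438879 = 64741261800559/113081500610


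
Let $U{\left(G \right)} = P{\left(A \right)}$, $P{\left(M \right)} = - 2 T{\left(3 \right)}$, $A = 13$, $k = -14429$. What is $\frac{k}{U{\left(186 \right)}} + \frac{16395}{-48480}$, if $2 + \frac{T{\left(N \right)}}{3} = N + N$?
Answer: $\frac{5826037}{9696} \approx 600.87$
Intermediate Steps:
$T{\left(N \right)} = -6 + 6 N$ ($T{\left(N \right)} = -6 + 3 \left(N + N\right) = -6 + 3 \cdot 2 N = -6 + 6 N$)
$P{\left(M \right)} = -24$ ($P{\left(M \right)} = - 2 \left(-6 + 6 \cdot 3\right) = - 2 \left(-6 + 18\right) = \left(-2\right) 12 = -24$)
$U{\left(G \right)} = -24$
$\frac{k}{U{\left(186 \right)}} + \frac{16395}{-48480} = - \frac{14429}{-24} + \frac{16395}{-48480} = \left(-14429\right) \left(- \frac{1}{24}\right) + 16395 \left(- \frac{1}{48480}\right) = \frac{14429}{24} - \frac{1093}{3232} = \frac{5826037}{9696}$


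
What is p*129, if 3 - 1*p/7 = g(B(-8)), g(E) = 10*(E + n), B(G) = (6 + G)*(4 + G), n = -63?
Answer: 499359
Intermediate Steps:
B(G) = (4 + G)*(6 + G)
g(E) = -630 + 10*E (g(E) = 10*(E - 63) = 10*(-63 + E) = -630 + 10*E)
p = 3871 (p = 21 - 7*(-630 + 10*(24 + (-8)² + 10*(-8))) = 21 - 7*(-630 + 10*(24 + 64 - 80)) = 21 - 7*(-630 + 10*8) = 21 - 7*(-630 + 80) = 21 - 7*(-550) = 21 + 3850 = 3871)
p*129 = 3871*129 = 499359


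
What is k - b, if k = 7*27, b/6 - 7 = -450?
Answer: 2847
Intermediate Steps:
b = -2658 (b = 42 + 6*(-450) = 42 - 2700 = -2658)
k = 189
k - b = 189 - 1*(-2658) = 189 + 2658 = 2847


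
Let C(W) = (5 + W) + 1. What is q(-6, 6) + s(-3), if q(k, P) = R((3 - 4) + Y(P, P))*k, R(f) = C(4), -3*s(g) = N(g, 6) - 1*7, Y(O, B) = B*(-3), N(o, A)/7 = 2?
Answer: -187/3 ≈ -62.333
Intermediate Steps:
N(o, A) = 14 (N(o, A) = 7*2 = 14)
Y(O, B) = -3*B
s(g) = -7/3 (s(g) = -(14 - 1*7)/3 = -(14 - 7)/3 = -⅓*7 = -7/3)
C(W) = 6 + W
R(f) = 10 (R(f) = 6 + 4 = 10)
q(k, P) = 10*k
q(-6, 6) + s(-3) = 10*(-6) - 7/3 = -60 - 7/3 = -187/3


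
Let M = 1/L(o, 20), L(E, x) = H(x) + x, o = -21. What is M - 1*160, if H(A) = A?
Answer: -6399/40 ≈ -159.98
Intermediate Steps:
L(E, x) = 2*x (L(E, x) = x + x = 2*x)
M = 1/40 (M = 1/(2*20) = 1/40 ≈ 0.025000)
M - 1*160 = 1/40 - 1*160 = 1/40 - 160 = -6399/40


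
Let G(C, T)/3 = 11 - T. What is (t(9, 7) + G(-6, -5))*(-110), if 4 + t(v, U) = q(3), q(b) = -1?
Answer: -4730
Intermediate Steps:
t(v, U) = -5 (t(v, U) = -4 - 1 = -5)
G(C, T) = 33 - 3*T (G(C, T) = 3*(11 - T) = 33 - 3*T)
(t(9, 7) + G(-6, -5))*(-110) = (-5 + (33 - 3*(-5)))*(-110) = (-5 + (33 + 15))*(-110) = (-5 + 48)*(-110) = 43*(-110) = -4730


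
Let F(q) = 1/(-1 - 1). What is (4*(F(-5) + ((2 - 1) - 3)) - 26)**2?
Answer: 1296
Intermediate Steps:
F(q) = -1/2 (F(q) = 1/(-2) = -1/2)
(4*(F(-5) + ((2 - 1) - 3)) - 26)**2 = (4*(-1/2 + ((2 - 1) - 3)) - 26)**2 = (4*(-1/2 + (1 - 3)) - 26)**2 = (4*(-1/2 - 2) - 26)**2 = (4*(-5/2) - 26)**2 = (-10 - 26)**2 = (-36)**2 = 1296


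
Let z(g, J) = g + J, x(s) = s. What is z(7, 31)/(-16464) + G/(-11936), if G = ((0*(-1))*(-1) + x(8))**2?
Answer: -23551/3070536 ≈ -0.0076700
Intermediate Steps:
z(g, J) = J + g
G = 64 (G = ((0*(-1))*(-1) + 8)**2 = (0*(-1) + 8)**2 = (0 + 8)**2 = 8**2 = 64)
z(7, 31)/(-16464) + G/(-11936) = (31 + 7)/(-16464) + 64/(-11936) = 38*(-1/16464) + 64*(-1/11936) = -19/8232 - 2/373 = -23551/3070536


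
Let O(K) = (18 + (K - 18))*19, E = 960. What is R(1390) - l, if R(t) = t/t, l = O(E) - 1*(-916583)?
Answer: -934822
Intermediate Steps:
O(K) = 19*K (O(K) = (18 + (-18 + K))*19 = K*19 = 19*K)
l = 934823 (l = 19*960 - 1*(-916583) = 18240 + 916583 = 934823)
R(t) = 1
R(1390) - l = 1 - 1*934823 = 1 - 934823 = -934822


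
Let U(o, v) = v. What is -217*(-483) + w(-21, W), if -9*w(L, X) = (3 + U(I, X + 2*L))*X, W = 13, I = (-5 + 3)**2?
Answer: 943637/9 ≈ 1.0485e+5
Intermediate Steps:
I = 4 (I = (-2)**2 = 4)
w(L, X) = -X*(3 + X + 2*L)/9 (w(L, X) = -(3 + (X + 2*L))*X/9 = -(3 + X + 2*L)*X/9 = -X*(3 + X + 2*L)/9)
-217*(-483) + w(-21, W) = -217*(-483) - 1/9*13*(3 + 13 + 2*(-21)) = 104811 - 1/9*13*(3 + 13 - 42) = 104811 - 1/9*13*(-26) = 104811 + 338/9 = 943637/9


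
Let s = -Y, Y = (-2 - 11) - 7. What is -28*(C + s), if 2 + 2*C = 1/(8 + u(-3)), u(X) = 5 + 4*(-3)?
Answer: -546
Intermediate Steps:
Y = -20 (Y = -13 - 7 = -20)
u(X) = -7 (u(X) = 5 - 12 = -7)
s = 20 (s = -1*(-20) = 20)
C = -½ (C = -1 + 1/(2*(8 - 7)) = -1 + (½)/1 = -1 + (½)*1 = -1 + ½ = -½ ≈ -0.50000)
-28*(C + s) = -28*(-½ + 20) = -28*39/2 = -546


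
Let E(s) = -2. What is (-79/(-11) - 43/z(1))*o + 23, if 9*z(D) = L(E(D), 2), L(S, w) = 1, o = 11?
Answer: -4155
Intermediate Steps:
z(D) = ⅑ (z(D) = (⅑)*1 = ⅑)
(-79/(-11) - 43/z(1))*o + 23 = (-79/(-11) - 43/⅑)*11 + 23 = (-79*(-1/11) - 43*9)*11 + 23 = (79/11 - 387)*11 + 23 = -4178/11*11 + 23 = -4178 + 23 = -4155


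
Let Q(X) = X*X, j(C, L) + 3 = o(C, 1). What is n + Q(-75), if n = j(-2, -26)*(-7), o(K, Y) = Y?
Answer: 5639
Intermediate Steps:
j(C, L) = -2 (j(C, L) = -3 + 1 = -2)
Q(X) = X**2
n = 14 (n = -2*(-7) = 14)
n + Q(-75) = 14 + (-75)**2 = 14 + 5625 = 5639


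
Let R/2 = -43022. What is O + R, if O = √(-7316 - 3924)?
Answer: -86044 + 2*I*√2810 ≈ -86044.0 + 106.02*I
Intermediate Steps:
R = -86044 (R = 2*(-43022) = -86044)
O = 2*I*√2810 (O = √(-11240) = 2*I*√2810 ≈ 106.02*I)
O + R = 2*I*√2810 - 86044 = -86044 + 2*I*√2810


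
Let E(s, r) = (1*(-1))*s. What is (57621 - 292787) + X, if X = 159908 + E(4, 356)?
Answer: -75262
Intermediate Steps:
E(s, r) = -s
X = 159904 (X = 159908 - 1*4 = 159908 - 4 = 159904)
(57621 - 292787) + X = (57621 - 292787) + 159904 = -235166 + 159904 = -75262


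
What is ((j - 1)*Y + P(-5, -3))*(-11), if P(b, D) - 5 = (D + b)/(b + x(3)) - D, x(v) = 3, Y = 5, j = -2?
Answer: 33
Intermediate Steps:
P(b, D) = 5 - D + (D + b)/(3 + b) (P(b, D) = 5 + ((D + b)/(b + 3) - D) = 5 + ((D + b)/(3 + b) - D) = 5 + (-D + (D + b)/(3 + b)) = 5 - D + (D + b)/(3 + b))
((j - 1)*Y + P(-5, -3))*(-11) = ((-2 - 1)*5 + (15 - 2*(-3) + 6*(-5) - 1*(-3)*(-5))/(3 - 5))*(-11) = (-3*5 + (15 + 6 - 30 - 15)/(-2))*(-11) = (-15 - ½*(-24))*(-11) = (-15 + 12)*(-11) = -3*(-11) = 33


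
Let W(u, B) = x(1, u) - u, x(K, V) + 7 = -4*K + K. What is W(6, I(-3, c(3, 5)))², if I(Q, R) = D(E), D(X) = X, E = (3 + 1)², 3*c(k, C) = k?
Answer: 256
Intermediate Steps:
c(k, C) = k/3
E = 16 (E = 4² = 16)
I(Q, R) = 16
x(K, V) = -7 - 3*K (x(K, V) = -7 + (-4*K + K) = -7 - 3*K)
W(u, B) = -10 - u (W(u, B) = (-7 - 3*1) - u = (-7 - 3) - u = -10 - u)
W(6, I(-3, c(3, 5)))² = (-10 - 1*6)² = (-10 - 6)² = (-16)² = 256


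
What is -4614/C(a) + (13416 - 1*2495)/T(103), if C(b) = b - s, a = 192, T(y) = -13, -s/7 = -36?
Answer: -99213/130 ≈ -763.18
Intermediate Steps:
s = 252 (s = -7*(-36) = 252)
C(b) = -252 + b (C(b) = b - 1*252 = b - 252 = -252 + b)
-4614/C(a) + (13416 - 1*2495)/T(103) = -4614/(-252 + 192) + (13416 - 1*2495)/(-13) = -4614/(-60) + (13416 - 2495)*(-1/13) = -4614*(-1/60) + 10921*(-1/13) = 769/10 - 10921/13 = -99213/130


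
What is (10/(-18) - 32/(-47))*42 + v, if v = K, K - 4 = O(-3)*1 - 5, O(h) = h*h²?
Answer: -3206/141 ≈ -22.738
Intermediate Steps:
O(h) = h³
K = -28 (K = 4 + ((-3)³*1 - 5) = 4 + (-27*1 - 5) = 4 + (-27 - 5) = 4 - 32 = -28)
v = -28
(10/(-18) - 32/(-47))*42 + v = (10/(-18) - 32/(-47))*42 - 28 = (10*(-1/18) - 32*(-1/47))*42 - 28 = (-5/9 + 32/47)*42 - 28 = (53/423)*42 - 28 = 742/141 - 28 = -3206/141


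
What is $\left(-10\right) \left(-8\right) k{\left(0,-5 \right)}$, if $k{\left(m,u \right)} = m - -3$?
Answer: $240$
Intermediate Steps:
$k{\left(m,u \right)} = 3 + m$ ($k{\left(m,u \right)} = m + 3 = 3 + m$)
$\left(-10\right) \left(-8\right) k{\left(0,-5 \right)} = \left(-10\right) \left(-8\right) \left(3 + 0\right) = 80 \cdot 3 = 240$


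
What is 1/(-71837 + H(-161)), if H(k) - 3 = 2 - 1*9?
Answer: -1/71841 ≈ -1.3920e-5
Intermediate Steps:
H(k) = -4 (H(k) = 3 + (2 - 1*9) = 3 + (2 - 9) = 3 - 7 = -4)
1/(-71837 + H(-161)) = 1/(-71837 - 4) = 1/(-71841) = -1/71841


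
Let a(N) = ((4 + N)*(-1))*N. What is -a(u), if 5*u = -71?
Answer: 3621/25 ≈ 144.84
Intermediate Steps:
u = -71/5 (u = (1/5)*(-71) = -71/5 ≈ -14.200)
a(N) = N*(-4 - N) (a(N) = (-4 - N)*N = N*(-4 - N))
-a(u) = -(-1)*(-71)*(4 - 71/5)/5 = -(-1)*(-71)*(-51)/(5*5) = -1*(-3621/25) = 3621/25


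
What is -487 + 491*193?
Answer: 94276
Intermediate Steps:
-487 + 491*193 = -487 + 94763 = 94276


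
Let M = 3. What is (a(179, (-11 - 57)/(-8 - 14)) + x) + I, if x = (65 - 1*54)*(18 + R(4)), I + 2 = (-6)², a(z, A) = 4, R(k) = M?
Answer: 269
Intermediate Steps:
R(k) = 3
I = 34 (I = -2 + (-6)² = -2 + 36 = 34)
x = 231 (x = (65 - 1*54)*(18 + 3) = (65 - 54)*21 = 11*21 = 231)
(a(179, (-11 - 57)/(-8 - 14)) + x) + I = (4 + 231) + 34 = 235 + 34 = 269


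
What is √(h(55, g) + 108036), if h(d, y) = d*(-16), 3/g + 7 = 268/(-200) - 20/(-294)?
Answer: 2*√26789 ≈ 327.35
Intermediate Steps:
g = -22050/60799 (g = 3/(-7 + (268/(-200) - 20/(-294))) = 3/(-7 + (268*(-1/200) - 20*(-1/294))) = 3/(-7 + (-67/50 + 10/147)) = 3/(-7 - 9349/7350) = 3/(-60799/7350) = 3*(-7350/60799) = -22050/60799 ≈ -0.36267)
h(d, y) = -16*d
√(h(55, g) + 108036) = √(-16*55 + 108036) = √(-880 + 108036) = √107156 = 2*√26789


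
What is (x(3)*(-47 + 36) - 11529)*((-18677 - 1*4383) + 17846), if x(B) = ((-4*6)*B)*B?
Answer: 47723742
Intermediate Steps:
x(B) = -24*B**2 (x(B) = (-24*B)*B = -24*B**2)
(x(3)*(-47 + 36) - 11529)*((-18677 - 1*4383) + 17846) = ((-24*3**2)*(-47 + 36) - 11529)*((-18677 - 1*4383) + 17846) = (-24*9*(-11) - 11529)*((-18677 - 4383) + 17846) = (-216*(-11) - 11529)*(-23060 + 17846) = (2376 - 11529)*(-5214) = -9153*(-5214) = 47723742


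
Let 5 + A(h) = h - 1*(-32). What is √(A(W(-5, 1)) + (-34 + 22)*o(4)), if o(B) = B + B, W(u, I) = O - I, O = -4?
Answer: I*√74 ≈ 8.6023*I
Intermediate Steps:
W(u, I) = -4 - I
o(B) = 2*B
A(h) = 27 + h (A(h) = -5 + (h - 1*(-32)) = -5 + (h + 32) = -5 + (32 + h) = 27 + h)
√(A(W(-5, 1)) + (-34 + 22)*o(4)) = √((27 + (-4 - 1*1)) + (-34 + 22)*(2*4)) = √((27 + (-4 - 1)) - 12*8) = √((27 - 5) - 96) = √(22 - 96) = √(-74) = I*√74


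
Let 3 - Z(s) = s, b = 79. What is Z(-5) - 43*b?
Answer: -3389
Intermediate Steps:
Z(s) = 3 - s
Z(-5) - 43*b = (3 - 1*(-5)) - 43*79 = (3 + 5) - 3397 = 8 - 3397 = -3389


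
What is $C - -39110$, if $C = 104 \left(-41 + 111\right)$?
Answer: $46390$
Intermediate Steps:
$C = 7280$ ($C = 104 \cdot 70 = 7280$)
$C - -39110 = 7280 - -39110 = 7280 + 39110 = 46390$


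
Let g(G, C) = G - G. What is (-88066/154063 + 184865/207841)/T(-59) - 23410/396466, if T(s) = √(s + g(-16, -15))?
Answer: -11705/198233 - 10177130989*I*√59/1889215870997 ≈ -0.059047 - 0.041378*I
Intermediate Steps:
g(G, C) = 0
T(s) = √s (T(s) = √(s + 0) = √s)
(-88066/154063 + 184865/207841)/T(-59) - 23410/396466 = (-88066/154063 + 184865/207841)/(√(-59)) - 23410/396466 = (-88066*1/154063 + 184865*(1/207841))/((I*√59)) - 23410*1/396466 = (-88066/154063 + 184865/207841)*(-I*√59/59) - 11705/198233 = 10177130989*(-I*√59/59)/32020607983 - 11705/198233 = -10177130989*I*√59/1889215870997 - 11705/198233 = -11705/198233 - 10177130989*I*√59/1889215870997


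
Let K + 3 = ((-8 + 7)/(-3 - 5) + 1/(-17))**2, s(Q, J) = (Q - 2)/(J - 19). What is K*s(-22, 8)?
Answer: -15111/2312 ≈ -6.5359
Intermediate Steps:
s(Q, J) = (-2 + Q)/(-19 + J)
K = -55407/18496 (K = -3 + ((-8 + 7)/(-3 - 5) + 1/(-17))**2 = -3 + (-1/(-8) - 1/17)**2 = -3 + (-1*(-1/8) - 1/17)**2 = -3 + (1/8 - 1/17)**2 = -3 + (9/136)**2 = -3 + 81/18496 = -55407/18496 ≈ -2.9956)
K*s(-22, 8) = -55407*(-2 - 22)/(18496*(-19 + 8)) = -55407*(-24)/(18496*(-11)) = -(-5037)*(-24)/18496 = -55407/18496*24/11 = -15111/2312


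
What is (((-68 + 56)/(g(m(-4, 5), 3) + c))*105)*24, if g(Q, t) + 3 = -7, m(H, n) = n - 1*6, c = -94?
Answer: 3780/13 ≈ 290.77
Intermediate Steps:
m(H, n) = -6 + n (m(H, n) = n - 6 = -6 + n)
g(Q, t) = -10 (g(Q, t) = -3 - 7 = -10)
(((-68 + 56)/(g(m(-4, 5), 3) + c))*105)*24 = (((-68 + 56)/(-10 - 94))*105)*24 = (-12/(-104)*105)*24 = (-12*(-1/104)*105)*24 = ((3/26)*105)*24 = (315/26)*24 = 3780/13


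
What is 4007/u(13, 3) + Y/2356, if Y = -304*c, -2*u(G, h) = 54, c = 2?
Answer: -124433/837 ≈ -148.67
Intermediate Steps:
u(G, h) = -27 (u(G, h) = -½*54 = -27)
Y = -608 (Y = -304*2 = -608)
4007/u(13, 3) + Y/2356 = 4007/(-27) - 608/2356 = 4007*(-1/27) - 608*1/2356 = -4007/27 - 8/31 = -124433/837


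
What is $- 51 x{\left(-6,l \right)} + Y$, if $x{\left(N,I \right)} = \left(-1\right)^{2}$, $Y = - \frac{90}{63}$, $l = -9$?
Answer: $- \frac{367}{7} \approx -52.429$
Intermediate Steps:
$Y = - \frac{10}{7}$ ($Y = \left(-90\right) \frac{1}{63} = - \frac{10}{7} \approx -1.4286$)
$x{\left(N,I \right)} = 1$
$- 51 x{\left(-6,l \right)} + Y = \left(-51\right) 1 - \frac{10}{7} = -51 - \frac{10}{7} = - \frac{367}{7}$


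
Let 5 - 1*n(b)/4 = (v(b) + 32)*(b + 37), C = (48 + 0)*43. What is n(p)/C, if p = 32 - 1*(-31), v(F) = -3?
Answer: -965/172 ≈ -5.6105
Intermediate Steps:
C = 2064 (C = 48*43 = 2064)
p = 63 (p = 32 + 31 = 63)
n(b) = -4272 - 116*b (n(b) = 20 - 4*(-3 + 32)*(b + 37) = 20 - 116*(37 + b) = 20 - 4*(1073 + 29*b) = 20 + (-4292 - 116*b) = -4272 - 116*b)
n(p)/C = (-4272 - 116*63)/2064 = (-4272 - 7308)*(1/2064) = -11580*1/2064 = -965/172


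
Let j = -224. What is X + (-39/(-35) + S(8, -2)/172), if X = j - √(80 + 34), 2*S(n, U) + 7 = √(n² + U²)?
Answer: -2683789/12040 - √114 + √17/172 ≈ -233.56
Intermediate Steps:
S(n, U) = -7/2 + √(U² + n²)/2 (S(n, U) = -7/2 + √(n² + U²)/2 = -7/2 + √(U² + n²)/2)
X = -224 - √114 (X = -224 - √(80 + 34) = -224 - √114 ≈ -234.68)
X + (-39/(-35) + S(8, -2)/172) = (-224 - √114) + (-39/(-35) + (-7/2 + √((-2)² + 8²)/2)/172) = (-224 - √114) + (-39*(-1/35) + (-7/2 + √(4 + 64)/2)*(1/172)) = (-224 - √114) + (39/35 + (-7/2 + √68/2)*(1/172)) = (-224 - √114) + (39/35 + (-7/2 + (2*√17)/2)*(1/172)) = (-224 - √114) + (39/35 + (-7/2 + √17)*(1/172)) = (-224 - √114) + (39/35 + (-7/344 + √17/172)) = (-224 - √114) + (13171/12040 + √17/172) = -2683789/12040 - √114 + √17/172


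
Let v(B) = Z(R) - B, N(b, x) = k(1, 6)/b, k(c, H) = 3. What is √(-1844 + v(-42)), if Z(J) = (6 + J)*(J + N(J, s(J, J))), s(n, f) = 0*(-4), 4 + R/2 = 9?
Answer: I*√40930/5 ≈ 40.462*I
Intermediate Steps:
R = 10 (R = -8 + 2*9 = -8 + 18 = 10)
s(n, f) = 0
N(b, x) = 3/b
Z(J) = (6 + J)*(J + 3/J)
v(B) = 824/5 - B (v(B) = (3 + 10² + 6*10 + 18/10) - B = (3 + 100 + 60 + 18*(⅒)) - B = (3 + 100 + 60 + 9/5) - B = 824/5 - B)
√(-1844 + v(-42)) = √(-1844 + (824/5 - 1*(-42))) = √(-1844 + (824/5 + 42)) = √(-1844 + 1034/5) = √(-8186/5) = I*√40930/5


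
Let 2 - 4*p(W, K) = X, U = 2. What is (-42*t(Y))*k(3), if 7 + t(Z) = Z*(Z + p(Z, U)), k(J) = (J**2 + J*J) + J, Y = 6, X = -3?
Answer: -32193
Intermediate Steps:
p(W, K) = 5/4 (p(W, K) = 1/2 - 1/4*(-3) = 1/2 + 3/4 = 5/4)
k(J) = J + 2*J**2 (k(J) = (J**2 + J**2) + J = 2*J**2 + J = J + 2*J**2)
t(Z) = -7 + Z*(5/4 + Z) (t(Z) = -7 + Z*(Z + 5/4) = -7 + Z*(5/4 + Z))
(-42*t(Y))*k(3) = (-42*(-7 + 6**2 + (5/4)*6))*(3*(1 + 2*3)) = (-42*(-7 + 36 + 15/2))*(3*(1 + 6)) = (-42*73/2)*(3*7) = -1533*21 = -32193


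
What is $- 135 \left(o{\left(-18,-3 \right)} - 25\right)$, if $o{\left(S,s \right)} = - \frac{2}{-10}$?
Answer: $3348$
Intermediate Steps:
$o{\left(S,s \right)} = \frac{1}{5}$ ($o{\left(S,s \right)} = \left(-2\right) \left(- \frac{1}{10}\right) = \frac{1}{5}$)
$- 135 \left(o{\left(-18,-3 \right)} - 25\right) = - 135 \left(\frac{1}{5} - 25\right) = \left(-135\right) \left(- \frac{124}{5}\right) = 3348$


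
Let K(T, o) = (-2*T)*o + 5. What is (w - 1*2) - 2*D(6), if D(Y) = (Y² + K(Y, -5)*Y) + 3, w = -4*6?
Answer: -884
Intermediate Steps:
w = -24
K(T, o) = 5 - 2*T*o (K(T, o) = -2*T*o + 5 = 5 - 2*T*o)
D(Y) = 3 + Y² + Y*(5 + 10*Y) (D(Y) = (Y² + (5 - 2*Y*(-5))*Y) + 3 = (Y² + (5 + 10*Y)*Y) + 3 = (Y² + Y*(5 + 10*Y)) + 3 = 3 + Y² + Y*(5 + 10*Y))
(w - 1*2) - 2*D(6) = (-24 - 1*2) - 2*(3 + 5*6 + 11*6²) = (-24 - 2) - 2*(3 + 30 + 11*36) = -26 - 2*(3 + 30 + 396) = -26 - 2*429 = -26 - 858 = -884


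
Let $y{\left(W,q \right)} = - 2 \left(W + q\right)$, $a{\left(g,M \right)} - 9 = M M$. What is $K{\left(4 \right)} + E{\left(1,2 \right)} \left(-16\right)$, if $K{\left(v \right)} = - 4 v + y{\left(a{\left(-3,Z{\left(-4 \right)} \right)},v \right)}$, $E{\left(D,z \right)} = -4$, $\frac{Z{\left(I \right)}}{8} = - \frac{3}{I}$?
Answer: $-50$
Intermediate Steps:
$Z{\left(I \right)} = - \frac{24}{I}$ ($Z{\left(I \right)} = 8 \left(- \frac{3}{I}\right) = - \frac{24}{I}$)
$a{\left(g,M \right)} = 9 + M^{2}$ ($a{\left(g,M \right)} = 9 + M M = 9 + M^{2}$)
$y{\left(W,q \right)} = - 2 W - 2 q$
$K{\left(v \right)} = -90 - 6 v$ ($K{\left(v \right)} = - 4 v - \left(2 v + 2 \left(9 + \left(- \frac{24}{-4}\right)^{2}\right)\right) = - 4 v - \left(2 v + 2 \left(9 + \left(\left(-24\right) \left(- \frac{1}{4}\right)\right)^{2}\right)\right) = - 4 v - \left(2 v + 2 \left(9 + 6^{2}\right)\right) = - 4 v - \left(2 v + 2 \left(9 + 36\right)\right) = - 4 v - \left(90 + 2 v\right) = -90 - 6 v$)
$K{\left(4 \right)} + E{\left(1,2 \right)} \left(-16\right) = \left(-90 - 24\right) - -64 = \left(-90 - 24\right) + 64 = -114 + 64 = -50$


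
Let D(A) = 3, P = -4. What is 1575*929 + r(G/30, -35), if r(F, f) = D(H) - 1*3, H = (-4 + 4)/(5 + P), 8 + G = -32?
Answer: 1463175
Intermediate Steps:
G = -40 (G = -8 - 32 = -40)
H = 0 (H = (-4 + 4)/(5 - 4) = 0/1 = 0*1 = 0)
r(F, f) = 0 (r(F, f) = 3 - 1*3 = 3 - 3 = 0)
1575*929 + r(G/30, -35) = 1575*929 + 0 = 1463175 + 0 = 1463175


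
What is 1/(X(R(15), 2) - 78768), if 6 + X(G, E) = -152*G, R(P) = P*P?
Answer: -1/112974 ≈ -8.8516e-6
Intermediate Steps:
R(P) = P²
X(G, E) = -6 - 152*G
1/(X(R(15), 2) - 78768) = 1/((-6 - 152*15²) - 78768) = 1/((-6 - 152*225) - 78768) = 1/((-6 - 34200) - 78768) = 1/(-34206 - 78768) = 1/(-112974) = -1/112974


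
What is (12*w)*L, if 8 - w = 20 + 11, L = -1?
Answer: 276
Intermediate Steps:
w = -23 (w = 8 - (20 + 11) = 8 - 1*31 = 8 - 31 = -23)
(12*w)*L = (12*(-23))*(-1) = -276*(-1) = 276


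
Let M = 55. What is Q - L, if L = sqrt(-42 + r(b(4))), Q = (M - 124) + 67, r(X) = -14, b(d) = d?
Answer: -2 - 2*I*sqrt(14) ≈ -2.0 - 7.4833*I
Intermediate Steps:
Q = -2 (Q = (55 - 124) + 67 = -69 + 67 = -2)
L = 2*I*sqrt(14) (L = sqrt(-42 - 14) = sqrt(-56) = 2*I*sqrt(14) ≈ 7.4833*I)
Q - L = -2 - 2*I*sqrt(14)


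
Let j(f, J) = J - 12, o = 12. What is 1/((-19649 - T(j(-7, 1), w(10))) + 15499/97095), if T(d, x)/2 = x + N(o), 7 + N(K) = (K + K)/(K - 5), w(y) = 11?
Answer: -679665/13364726972 ≈ -5.0855e-5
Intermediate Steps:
j(f, J) = -12 + J
N(K) = -7 + 2*K/(-5 + K) (N(K) = -7 + (K + K)/(K - 5) = -7 + (2*K)/(-5 + K) = -7 + 2*K/(-5 + K))
T(d, x) = -50/7 + 2*x (T(d, x) = 2*(x + 5*(7 - 1*12)/(-5 + 12)) = 2*(x + 5*(7 - 12)/7) = 2*(x + 5*(⅐)*(-5)) = 2*(x - 25/7) = 2*(-25/7 + x) = -50/7 + 2*x)
1/((-19649 - T(j(-7, 1), w(10))) + 15499/97095) = 1/((-19649 - (-50/7 + 2*11)) + 15499/97095) = 1/((-19649 - (-50/7 + 22)) + 15499*(1/97095)) = 1/((-19649 - 1*104/7) + 15499/97095) = 1/((-19649 - 104/7) + 15499/97095) = 1/(-137647/7 + 15499/97095) = 1/(-13364726972/679665) = -679665/13364726972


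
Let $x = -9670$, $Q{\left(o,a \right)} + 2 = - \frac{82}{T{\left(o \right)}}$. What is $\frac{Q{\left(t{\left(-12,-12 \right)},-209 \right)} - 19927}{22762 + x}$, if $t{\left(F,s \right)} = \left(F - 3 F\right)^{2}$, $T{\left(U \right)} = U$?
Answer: $- \frac{5739593}{3770496} \approx -1.5222$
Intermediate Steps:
$t{\left(F,s \right)} = 4 F^{2}$ ($t{\left(F,s \right)} = \left(- 2 F\right)^{2} = 4 F^{2}$)
$Q{\left(o,a \right)} = -2 - \frac{82}{o}$
$\frac{Q{\left(t{\left(-12,-12 \right)},-209 \right)} - 19927}{22762 + x} = \frac{\left(-2 - \frac{82}{4 \left(-12\right)^{2}}\right) - 19927}{22762 - 9670} = \frac{\left(-2 - \frac{82}{4 \cdot 144}\right) - 19927}{13092} = \left(\left(-2 - \frac{82}{576}\right) - 19927\right) \frac{1}{13092} = \left(\left(-2 - \frac{41}{288}\right) - 19927\right) \frac{1}{13092} = \left(- \frac{617}{288} - 19927\right) \frac{1}{13092} = \left(- \frac{5739593}{288}\right) \frac{1}{13092} = - \frac{5739593}{3770496}$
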